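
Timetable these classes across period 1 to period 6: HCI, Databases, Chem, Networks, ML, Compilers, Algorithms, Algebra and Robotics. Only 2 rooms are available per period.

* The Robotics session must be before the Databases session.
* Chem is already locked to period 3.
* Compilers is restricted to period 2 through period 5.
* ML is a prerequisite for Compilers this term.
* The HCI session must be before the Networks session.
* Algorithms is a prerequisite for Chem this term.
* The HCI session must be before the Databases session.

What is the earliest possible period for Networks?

period 2

Precedence pushes Networks to at least period 2.
Networks at period 2 is achievable: Databases=period 5; Chem=period 3; Compilers=period 3; Robotics=period 4; Algebra=period 4; HCI=period 1; Networks=period 2; ML=period 1; Algorithms=period 2.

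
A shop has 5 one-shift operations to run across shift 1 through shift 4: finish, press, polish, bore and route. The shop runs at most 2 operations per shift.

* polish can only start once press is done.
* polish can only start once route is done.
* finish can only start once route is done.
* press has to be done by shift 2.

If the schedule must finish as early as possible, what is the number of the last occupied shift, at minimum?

shift 3

The precedence chain requires at least 2 distinct shifts.
With at most 2 per shift and 5 operations, at least 3 shifts are needed.
3 works (last occupied shift: shift 3): for example finish in shift 2, polish in shift 2, press in shift 1, route in shift 1, bore in shift 3.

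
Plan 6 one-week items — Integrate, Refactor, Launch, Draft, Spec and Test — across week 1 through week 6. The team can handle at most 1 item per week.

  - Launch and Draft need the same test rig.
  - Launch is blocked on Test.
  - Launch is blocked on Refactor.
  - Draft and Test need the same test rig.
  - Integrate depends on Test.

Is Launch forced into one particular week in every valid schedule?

No

Launch can be week 3 (e.g. Launch -> week 3, Spec -> week 6, Draft -> week 5, Integrate -> week 4, Refactor -> week 2, Test -> week 1) or week 4 (e.g. Spec=week 6; Draft=week 5; Launch=week 4; Refactor=week 3; Integrate=week 2; Test=week 1).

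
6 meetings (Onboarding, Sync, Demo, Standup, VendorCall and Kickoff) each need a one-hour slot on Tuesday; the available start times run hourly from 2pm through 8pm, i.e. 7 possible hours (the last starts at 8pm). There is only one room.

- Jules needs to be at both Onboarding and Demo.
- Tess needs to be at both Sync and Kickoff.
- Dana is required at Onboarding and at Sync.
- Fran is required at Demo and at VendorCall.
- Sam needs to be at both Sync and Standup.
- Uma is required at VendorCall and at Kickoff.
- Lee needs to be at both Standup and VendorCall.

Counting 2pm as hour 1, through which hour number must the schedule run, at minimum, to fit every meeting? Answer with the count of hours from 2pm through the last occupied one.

With at most 1 per hour and 6 meetings, at least 6 hours are needed.
6 works (last occupied hour: 7pm): for example Standup -> 5pm, Demo -> 4pm, VendorCall -> 6pm, Kickoff -> 7pm, Sync -> 3pm, Onboarding -> 2pm.

6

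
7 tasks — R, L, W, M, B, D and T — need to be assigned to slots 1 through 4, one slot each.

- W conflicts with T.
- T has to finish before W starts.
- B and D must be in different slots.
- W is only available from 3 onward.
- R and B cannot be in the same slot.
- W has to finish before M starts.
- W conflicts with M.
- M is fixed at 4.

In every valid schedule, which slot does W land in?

3

W's window is 3–4.
M is fixed at 4, and W can't share a slot with M.
So W must be 3.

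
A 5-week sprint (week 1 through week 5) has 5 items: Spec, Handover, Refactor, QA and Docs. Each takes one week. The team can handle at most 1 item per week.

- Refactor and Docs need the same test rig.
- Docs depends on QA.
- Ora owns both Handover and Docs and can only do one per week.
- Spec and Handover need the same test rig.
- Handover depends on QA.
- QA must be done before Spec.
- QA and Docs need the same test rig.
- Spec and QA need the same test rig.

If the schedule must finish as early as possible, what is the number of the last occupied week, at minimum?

The precedence chain requires at least 2 distinct weeks.
With at most 1 per week and 5 tasks, at least 5 weeks are needed.
5 works (last occupied week: week 5): for example Spec in week 2; Handover in week 3; Docs in week 4; QA in week 1; Refactor in week 5.

5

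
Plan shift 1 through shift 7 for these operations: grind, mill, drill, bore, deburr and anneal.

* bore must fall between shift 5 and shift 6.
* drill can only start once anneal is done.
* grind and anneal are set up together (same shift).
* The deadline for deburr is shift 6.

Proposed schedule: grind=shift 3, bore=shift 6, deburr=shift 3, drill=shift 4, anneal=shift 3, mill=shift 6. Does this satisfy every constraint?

Yes

bore must fall between shift 5 and shift 6 — holds.
drill can only start once anneal is done — holds.
grind and anneal are set up together (same shift) — holds.
The deadline for deburr is shift 6 — holds.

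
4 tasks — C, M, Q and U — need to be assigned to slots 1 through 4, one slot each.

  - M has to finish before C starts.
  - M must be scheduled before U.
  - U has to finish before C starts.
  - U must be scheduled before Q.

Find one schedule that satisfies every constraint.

M in 1; C in 3; Q in 3; U in 2

Checking: U(2) before C(3); M(1) before U(2); U(2) before Q(3); M(1) before C(3).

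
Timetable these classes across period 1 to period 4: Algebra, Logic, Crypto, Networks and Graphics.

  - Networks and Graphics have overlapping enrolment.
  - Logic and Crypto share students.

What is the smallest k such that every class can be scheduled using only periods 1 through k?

Could 1 period be enough, i.e. nothing placed later than period 1? No: Crypto can't share with Logic (period 1) → nothing is left.
So 1 period is not enough.
2 works (last occupied period: period 2): for example Logic -> period 1, Graphics -> period 2, Algebra -> period 1, Crypto -> period 2, Networks -> period 1.

2 periods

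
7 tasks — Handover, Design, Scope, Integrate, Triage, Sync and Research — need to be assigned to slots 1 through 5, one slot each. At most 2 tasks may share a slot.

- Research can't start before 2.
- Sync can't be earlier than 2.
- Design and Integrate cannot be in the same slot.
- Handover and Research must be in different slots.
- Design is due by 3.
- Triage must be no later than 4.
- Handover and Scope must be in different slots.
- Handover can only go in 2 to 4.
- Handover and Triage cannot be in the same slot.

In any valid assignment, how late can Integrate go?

5

Integrate at 5 is achievable: Design -> 1; Handover -> 2; Integrate -> 5; Triage -> 1; Research -> 3; Sync -> 2; Scope -> 3.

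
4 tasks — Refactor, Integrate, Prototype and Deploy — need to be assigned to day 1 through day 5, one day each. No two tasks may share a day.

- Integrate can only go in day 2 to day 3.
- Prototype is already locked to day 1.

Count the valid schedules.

Splitting on Refactor: it can be day 2 (2), day 3 (2), day 4 (4), day 5 (4). Listing each branch's schedules as (Integrate, Prototype, Deploy) by day number:
Refactor=day 2: (3,1,4) (3,1,5) — 2.
Refactor=day 3: (2,1,4) (2,1,5) — 2.
Refactor=day 4: (2,1,3) (2,1,5) (3,1,2) (3,1,5) — 4.
Refactor=day 5: (2,1,3) (2,1,4) (3,1,2) (3,1,4) — 4.
Summing: 2 + 2 + 4 + 4 = 12.

12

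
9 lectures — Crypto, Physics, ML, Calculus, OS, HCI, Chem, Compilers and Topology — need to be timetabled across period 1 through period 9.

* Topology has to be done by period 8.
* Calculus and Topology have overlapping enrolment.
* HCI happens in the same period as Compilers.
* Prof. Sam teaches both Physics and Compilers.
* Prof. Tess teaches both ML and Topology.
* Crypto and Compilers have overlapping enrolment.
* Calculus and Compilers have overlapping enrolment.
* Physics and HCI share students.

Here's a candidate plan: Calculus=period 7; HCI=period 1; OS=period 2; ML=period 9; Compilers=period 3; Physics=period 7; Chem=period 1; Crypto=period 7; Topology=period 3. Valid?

HCI happens in the same period as Compilers — violated.
Prof. Tess teaches both ML and Topology — holds.
Crypto and Compilers have overlapping enrolment — holds.
Prof. Sam teaches both Physics and Compilers — holds.
Calculus and Compilers have overlapping enrolment — holds.
Topology has to be done by period 8 — holds.
Calculus and Topology have overlapping enrolment — holds.
Physics and HCI share students — holds.

No — it violates: HCI happens in the same period as Compilers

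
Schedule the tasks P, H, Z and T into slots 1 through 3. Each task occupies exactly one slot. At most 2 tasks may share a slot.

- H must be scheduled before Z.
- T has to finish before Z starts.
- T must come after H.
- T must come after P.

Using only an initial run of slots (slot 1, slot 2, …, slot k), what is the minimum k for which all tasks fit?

The precedence chain requires at least 3 distinct slots.
With at most 2 per slot and 4 tasks, at least 2 slots are needed.
3 works (last occupied slot: 3): for example H=1; T=2; Z=3; P=1.

3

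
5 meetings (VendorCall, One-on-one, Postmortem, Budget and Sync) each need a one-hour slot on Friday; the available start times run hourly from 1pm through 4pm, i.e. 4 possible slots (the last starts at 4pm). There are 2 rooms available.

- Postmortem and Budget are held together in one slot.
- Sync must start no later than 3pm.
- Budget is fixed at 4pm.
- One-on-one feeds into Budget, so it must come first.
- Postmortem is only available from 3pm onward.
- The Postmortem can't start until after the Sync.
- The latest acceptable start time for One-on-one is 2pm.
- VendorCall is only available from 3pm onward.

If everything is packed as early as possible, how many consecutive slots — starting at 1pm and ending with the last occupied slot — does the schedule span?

The precedence chain requires at least 2 distinct slots.
With at most 2 per slot and 5 meetings, at least 3 slots are needed.
Budget can't be placed before 4pm — that is slot 4 counting from 1pm — so the schedule must run through at least 4 slots.
4 works (last occupied slot: 4pm): for example Postmortem -> 4pm, VendorCall -> 3pm, One-on-one -> 1pm, Sync -> 1pm, Budget -> 4pm.

4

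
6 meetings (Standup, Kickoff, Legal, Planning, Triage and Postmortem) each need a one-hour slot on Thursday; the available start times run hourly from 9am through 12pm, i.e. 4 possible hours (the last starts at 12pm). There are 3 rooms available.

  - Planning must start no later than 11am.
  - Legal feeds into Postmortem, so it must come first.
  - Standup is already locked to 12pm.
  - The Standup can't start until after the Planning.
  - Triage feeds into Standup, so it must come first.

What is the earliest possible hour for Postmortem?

Precedence pushes Postmortem to at least 10am.
Postmortem at 10am is achievable: Kickoff in 10am; Standup in 12pm; Triage in 9am; Postmortem in 10am; Legal in 9am; Planning in 9am.

10am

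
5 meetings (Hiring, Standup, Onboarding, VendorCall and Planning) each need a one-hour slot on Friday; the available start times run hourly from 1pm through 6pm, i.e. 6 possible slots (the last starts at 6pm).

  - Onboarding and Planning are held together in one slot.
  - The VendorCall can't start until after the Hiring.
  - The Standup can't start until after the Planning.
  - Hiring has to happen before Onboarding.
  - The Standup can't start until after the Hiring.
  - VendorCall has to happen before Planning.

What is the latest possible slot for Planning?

Precedence pushes Planning to at least 3pm; downstream work caps Planning at 5pm.
Planning at 5pm is achievable: VendorCall in 2pm, Planning in 5pm, Onboarding in 5pm, Standup in 6pm, Hiring in 1pm.

5pm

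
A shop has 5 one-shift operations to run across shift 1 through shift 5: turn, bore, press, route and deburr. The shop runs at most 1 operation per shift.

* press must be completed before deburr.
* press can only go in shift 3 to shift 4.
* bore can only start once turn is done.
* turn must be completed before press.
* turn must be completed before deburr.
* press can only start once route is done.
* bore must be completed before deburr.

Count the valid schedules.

Splitting on turn: it can be shift 1 (3), shift 2 (2). Listing each branch's schedules as (bore, press, route, deburr) by shift number:
turn=shift 1: (2,4,3,5) (3,4,2,5) (4,3,2,5) — 3.
turn=shift 2: (3,4,1,5) (4,3,1,5) — 2.
Summing: 3 + 2 = 5.

5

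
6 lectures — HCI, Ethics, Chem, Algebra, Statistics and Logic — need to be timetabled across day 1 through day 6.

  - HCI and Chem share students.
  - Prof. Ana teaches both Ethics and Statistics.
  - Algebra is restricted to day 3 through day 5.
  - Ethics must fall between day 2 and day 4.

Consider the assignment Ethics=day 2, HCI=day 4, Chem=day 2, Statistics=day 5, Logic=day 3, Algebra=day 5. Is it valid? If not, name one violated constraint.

Valid

Prof. Ana teaches both Ethics and Statistics — holds.
Ethics must fall between day 2 and day 4 — holds.
HCI and Chem share students — holds.
Algebra is restricted to day 3 through day 5 — holds.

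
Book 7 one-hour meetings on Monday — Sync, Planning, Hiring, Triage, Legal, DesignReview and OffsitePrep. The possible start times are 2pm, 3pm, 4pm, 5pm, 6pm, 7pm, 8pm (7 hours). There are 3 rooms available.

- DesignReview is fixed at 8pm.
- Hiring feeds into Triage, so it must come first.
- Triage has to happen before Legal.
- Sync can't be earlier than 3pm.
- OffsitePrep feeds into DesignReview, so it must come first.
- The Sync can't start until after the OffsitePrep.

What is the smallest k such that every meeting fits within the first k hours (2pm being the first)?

The precedence chain requires at least 3 distinct hours.
With at most 3 per hour and 7 meetings, at least 3 hours are needed.
DesignReview can't be placed before 8pm — that is hour 7 counting from 2pm — so the schedule must run through at least 7 hours.
7 works (last occupied hour: 8pm): for example DesignReview=8pm, Triage=3pm, Planning=2pm, OffsitePrep=2pm, Legal=4pm, Hiring=2pm, Sync=3pm.

7 hours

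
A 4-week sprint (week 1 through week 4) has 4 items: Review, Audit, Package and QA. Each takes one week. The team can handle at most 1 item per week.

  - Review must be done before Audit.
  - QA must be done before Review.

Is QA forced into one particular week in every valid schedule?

No

QA can be week 1 (e.g. QA -> week 1, Package -> week 4, Audit -> week 3, Review -> week 2) or week 2 (e.g. QA in week 2; Audit in week 4; Package in week 1; Review in week 3).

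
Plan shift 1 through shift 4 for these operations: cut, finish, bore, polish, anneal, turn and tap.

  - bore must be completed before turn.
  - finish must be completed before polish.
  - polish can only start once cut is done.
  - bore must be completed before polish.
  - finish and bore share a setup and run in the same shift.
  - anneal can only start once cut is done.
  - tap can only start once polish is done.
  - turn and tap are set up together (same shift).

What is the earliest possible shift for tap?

Precedence pushes tap to at least shift 3.
tap at shift 3 is achievable: bore -> shift 1, cut -> shift 1, anneal -> shift 2, finish -> shift 1, polish -> shift 2, tap -> shift 3, turn -> shift 3.

shift 3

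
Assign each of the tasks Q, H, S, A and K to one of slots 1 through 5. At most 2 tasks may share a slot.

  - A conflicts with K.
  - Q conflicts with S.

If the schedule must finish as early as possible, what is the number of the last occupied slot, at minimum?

3

With at most 2 per slot and 5 tasks, at least 3 slots are needed.
3 works (last occupied slot: 3): for example S in 2; A in 2; Q in 1; H in 1; K in 3.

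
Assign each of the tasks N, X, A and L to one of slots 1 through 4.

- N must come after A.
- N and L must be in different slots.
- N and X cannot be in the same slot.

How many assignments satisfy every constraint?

54

Splitting on N: it can be 2 (9), 3 (18), 4 (27). Listing each branch's schedules as (X, A, L):
N=2: (1,1,1) (1,1,3) (1,1,4) (3,1,1) (3,1,3) (3,1,4) (4,1,1) (4,1,3) (4,1,4) — 9.
N=3: (1,1,1) (1,1,2) (1,1,4) (1,2,1) (1,2,2) (1,2,4) (2,1,1) (2,1,2) (2,1,4) (2,2,1) (2,2,2) (2,2,4) (4,1,1) (4,1,2) (4,1,4) (4,2,1) (4,2,2) (4,2,4) — 18.
N=4: (1,1,1) (1,1,2) (1,1,3) (1,2,1) (1,2,2) (1,2,3) (1,3,1) (1,3,2) (1,3,3) (2,1,1) (2,1,2) (2,1,3) (2,2,1) (2,2,2) (2,2,3) (2,3,1) (2,3,2) (2,3,3) (3,1,1) (3,1,2) (3,1,3) (3,2,1) (3,2,2) (3,2,3) (3,3,1) (3,3,2) (3,3,3) — 27.
Summing: 9 + 18 + 27 = 54.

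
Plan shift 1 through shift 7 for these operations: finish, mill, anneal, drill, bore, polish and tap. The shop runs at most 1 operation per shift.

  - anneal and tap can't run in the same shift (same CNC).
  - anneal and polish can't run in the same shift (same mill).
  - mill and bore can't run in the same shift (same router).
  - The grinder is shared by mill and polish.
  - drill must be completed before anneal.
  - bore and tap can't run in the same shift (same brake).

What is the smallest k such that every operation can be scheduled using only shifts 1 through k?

The precedence chain requires at least 2 distinct shifts.
With at most 1 per shift and 7 operations, at least 7 shifts are needed.
7 works (last occupied shift: shift 7): for example finish=shift 3; polish=shift 6; drill=shift 1; mill=shift 4; tap=shift 7; anneal=shift 2; bore=shift 5.

7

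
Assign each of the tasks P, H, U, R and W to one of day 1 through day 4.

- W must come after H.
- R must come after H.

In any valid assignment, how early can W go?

Precedence pushes W to at least day 2.
W at day 2 is achievable: H in day 1, R in day 2, W in day 2, P in day 1, U in day 1.

day 2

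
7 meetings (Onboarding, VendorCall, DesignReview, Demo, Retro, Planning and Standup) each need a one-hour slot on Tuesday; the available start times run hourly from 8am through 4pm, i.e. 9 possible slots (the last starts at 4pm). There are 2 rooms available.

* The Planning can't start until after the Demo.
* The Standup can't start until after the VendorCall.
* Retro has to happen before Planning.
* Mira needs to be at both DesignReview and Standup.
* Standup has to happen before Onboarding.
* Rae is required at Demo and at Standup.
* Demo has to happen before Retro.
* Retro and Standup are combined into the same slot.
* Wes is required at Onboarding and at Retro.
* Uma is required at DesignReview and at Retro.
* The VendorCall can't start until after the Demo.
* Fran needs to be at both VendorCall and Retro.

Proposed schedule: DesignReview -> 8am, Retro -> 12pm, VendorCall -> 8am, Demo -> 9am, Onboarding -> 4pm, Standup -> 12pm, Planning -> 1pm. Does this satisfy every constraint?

Retro has to happen before Planning — holds.
Wes is required at Onboarding and at Retro — holds.
The Standup can't start until after the VendorCall — holds.
The Planning can't start until after the Demo — holds.
Retro and Standup are combined into the same slot — holds.
Mira needs to be at both DesignReview and Standup — holds.
Demo has to happen before Retro — holds.
Uma is required at DesignReview and at Retro — holds.
Fran needs to be at both VendorCall and Retro — holds.
Rae is required at Demo and at Standup — holds.
There are 2 rooms available — holds.
Standup has to happen before Onboarding — holds.
The VendorCall can't start until after the Demo — violated.

No. The VendorCall can't start until after the Demo is not satisfied.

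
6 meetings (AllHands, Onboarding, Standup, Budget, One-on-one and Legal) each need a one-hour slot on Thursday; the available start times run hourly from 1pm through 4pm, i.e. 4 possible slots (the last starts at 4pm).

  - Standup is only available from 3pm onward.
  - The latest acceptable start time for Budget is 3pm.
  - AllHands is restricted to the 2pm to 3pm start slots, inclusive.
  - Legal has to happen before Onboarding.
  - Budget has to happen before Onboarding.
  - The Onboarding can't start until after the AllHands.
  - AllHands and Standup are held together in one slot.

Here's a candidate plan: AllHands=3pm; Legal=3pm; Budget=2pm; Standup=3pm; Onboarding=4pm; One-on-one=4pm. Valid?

Yes

The Onboarding can't start until after the AllHands — holds.
Standup is only available from 3pm onward — holds.
The latest acceptable start time for Budget is 3pm — holds.
Legal has to happen before Onboarding — holds.
AllHands and Standup are held together in one slot — holds.
AllHands is restricted to the 2pm to 3pm start slots, inclusive — holds.
Budget has to happen before Onboarding — holds.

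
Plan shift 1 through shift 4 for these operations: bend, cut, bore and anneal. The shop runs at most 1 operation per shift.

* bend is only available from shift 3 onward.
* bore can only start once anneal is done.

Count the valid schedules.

Splitting on bend: it can be shift 3 (3), shift 4 (3). Listing each branch's schedules as (cut, bore, anneal) by shift number:
bend=shift 3: (1,4,2) (2,4,1) (4,2,1) — 3.
bend=shift 4: (1,3,2) (2,3,1) (3,2,1) — 3.
Summing: 3 + 3 = 6.

6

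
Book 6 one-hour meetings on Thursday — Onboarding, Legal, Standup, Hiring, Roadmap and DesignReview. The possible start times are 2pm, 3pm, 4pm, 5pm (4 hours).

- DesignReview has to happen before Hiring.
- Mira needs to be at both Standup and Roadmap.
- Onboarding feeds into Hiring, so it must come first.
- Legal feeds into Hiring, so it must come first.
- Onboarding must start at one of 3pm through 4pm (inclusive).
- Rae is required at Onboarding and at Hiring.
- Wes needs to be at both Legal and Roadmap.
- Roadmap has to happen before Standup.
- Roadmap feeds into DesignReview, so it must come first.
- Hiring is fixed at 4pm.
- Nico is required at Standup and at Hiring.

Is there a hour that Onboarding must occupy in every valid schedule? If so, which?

3pm

Onboarding's window is 3pm–4pm.
Hiring is fixed at 4pm, and Onboarding can't share a hour with Hiring.
So Onboarding must be 3pm.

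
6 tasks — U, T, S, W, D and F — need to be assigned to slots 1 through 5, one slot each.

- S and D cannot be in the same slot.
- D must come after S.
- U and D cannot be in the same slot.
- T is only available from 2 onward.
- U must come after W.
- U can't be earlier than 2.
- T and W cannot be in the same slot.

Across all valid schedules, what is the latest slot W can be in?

4

Downstream work caps W at 4.
W at 4 is achievable: F=1; W=4; S=1; D=2; T=2; U=5.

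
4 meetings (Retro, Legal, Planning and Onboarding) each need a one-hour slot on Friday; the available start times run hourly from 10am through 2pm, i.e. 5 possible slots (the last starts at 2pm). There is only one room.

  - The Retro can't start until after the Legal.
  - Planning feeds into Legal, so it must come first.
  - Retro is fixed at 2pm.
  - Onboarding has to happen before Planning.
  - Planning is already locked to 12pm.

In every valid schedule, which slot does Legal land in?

Planning is fixed at 12pm and must come before Legal, so Legal is at least 1pm.
Retro is fixed at 2pm and must come after Legal, so Legal is at most 1pm.
So Legal must be 1pm.

1pm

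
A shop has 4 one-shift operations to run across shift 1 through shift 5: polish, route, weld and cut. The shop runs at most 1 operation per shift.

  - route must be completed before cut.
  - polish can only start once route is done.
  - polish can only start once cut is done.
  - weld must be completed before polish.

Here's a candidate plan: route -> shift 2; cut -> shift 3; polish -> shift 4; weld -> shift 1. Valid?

Valid

polish can only start once cut is done — holds.
weld must be completed before polish — holds.
The shop runs at most 1 operation per shift — holds.
polish can only start once route is done — holds.
route must be completed before cut — holds.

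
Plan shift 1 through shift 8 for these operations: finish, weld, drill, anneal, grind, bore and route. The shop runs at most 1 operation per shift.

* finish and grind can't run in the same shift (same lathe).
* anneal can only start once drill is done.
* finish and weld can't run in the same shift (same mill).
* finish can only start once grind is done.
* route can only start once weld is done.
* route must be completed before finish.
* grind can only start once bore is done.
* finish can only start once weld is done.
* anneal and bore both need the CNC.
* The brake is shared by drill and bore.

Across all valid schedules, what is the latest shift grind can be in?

shift 7

Precedence pushes grind to at least shift 2; downstream work caps grind at shift 7.
grind at shift 7 is achievable: anneal=shift 4, grind=shift 7, drill=shift 3, weld=shift 1, bore=shift 5, finish=shift 8, route=shift 2.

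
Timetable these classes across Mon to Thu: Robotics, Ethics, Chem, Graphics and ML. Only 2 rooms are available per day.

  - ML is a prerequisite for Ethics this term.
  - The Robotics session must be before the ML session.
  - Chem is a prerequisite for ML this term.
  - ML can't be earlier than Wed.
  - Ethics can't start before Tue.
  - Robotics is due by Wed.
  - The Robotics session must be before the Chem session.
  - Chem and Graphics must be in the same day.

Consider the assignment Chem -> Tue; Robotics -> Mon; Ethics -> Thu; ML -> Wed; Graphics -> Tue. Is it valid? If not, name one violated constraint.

Robotics is due by Wed — holds.
Chem and Graphics must be in the same day — holds.
Only 2 rooms are available per day — holds.
ML can't be earlier than Wed — holds.
ML is a prerequisite for Ethics this term — holds.
Ethics can't start before Tue — holds.
The Robotics session must be before the ML session — holds.
The Robotics session must be before the Chem session — holds.
Chem is a prerequisite for ML this term — holds.

Valid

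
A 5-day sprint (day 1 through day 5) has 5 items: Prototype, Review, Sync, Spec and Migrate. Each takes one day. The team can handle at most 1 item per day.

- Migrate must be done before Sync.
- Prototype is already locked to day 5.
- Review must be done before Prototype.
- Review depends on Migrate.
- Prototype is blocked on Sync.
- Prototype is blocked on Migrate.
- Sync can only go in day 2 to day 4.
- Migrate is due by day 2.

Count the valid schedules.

Splitting on Review: it can be day 2 (2), day 3 (3), day 4 (3). Listing each branch's schedules as (Prototype, Sync, Spec, Migrate) by day number:
Review=day 2: (5,3,4,1) (5,4,3,1) — 2.
Review=day 3: (5,2,4,1) (5,4,1,2) (5,4,2,1) — 3.
Review=day 4: (5,2,3,1) (5,3,1,2) (5,3,2,1) — 3.
Summing: 2 + 3 + 3 = 8.

8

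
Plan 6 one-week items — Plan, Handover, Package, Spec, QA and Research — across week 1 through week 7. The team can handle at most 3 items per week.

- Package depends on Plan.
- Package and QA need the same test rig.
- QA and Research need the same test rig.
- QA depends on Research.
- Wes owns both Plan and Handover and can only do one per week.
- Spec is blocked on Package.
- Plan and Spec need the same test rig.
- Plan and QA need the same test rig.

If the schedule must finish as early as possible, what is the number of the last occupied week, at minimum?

week 3

The precedence chain requires at least 3 distinct weeks.
With at most 3 per week and 6 tasks, at least 2 weeks are needed.
3 works (last occupied week: week 3): for example Plan=week 1; Package=week 2; Handover=week 2; Spec=week 3; QA=week 3; Research=week 1.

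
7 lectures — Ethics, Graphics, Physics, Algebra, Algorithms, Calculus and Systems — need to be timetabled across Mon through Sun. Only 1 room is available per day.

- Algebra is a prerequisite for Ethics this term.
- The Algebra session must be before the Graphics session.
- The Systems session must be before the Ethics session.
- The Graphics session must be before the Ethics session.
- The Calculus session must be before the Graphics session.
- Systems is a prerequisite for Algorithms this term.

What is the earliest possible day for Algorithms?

Precedence pushes Algorithms to at least Tue.
Algorithms at Tue is achievable: Physics in Sun, Algorithms in Tue, Algebra in Wed, Ethics in Sat, Systems in Mon, Calculus in Thu, Graphics in Fri.

Tue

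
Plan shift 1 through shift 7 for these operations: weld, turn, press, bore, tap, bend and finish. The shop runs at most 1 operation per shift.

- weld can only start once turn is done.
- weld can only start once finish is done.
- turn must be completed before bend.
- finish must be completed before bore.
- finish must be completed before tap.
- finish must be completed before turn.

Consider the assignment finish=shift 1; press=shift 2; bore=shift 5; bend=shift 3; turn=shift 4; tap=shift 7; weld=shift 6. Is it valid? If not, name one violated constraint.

Invalid. turn must be completed before bend.

finish must be completed before turn — holds.
weld can only start once finish is done — holds.
The shop runs at most 1 operation per shift — holds.
turn must be completed before bend — violated.
finish must be completed before tap — holds.
weld can only start once turn is done — holds.
finish must be completed before bore — holds.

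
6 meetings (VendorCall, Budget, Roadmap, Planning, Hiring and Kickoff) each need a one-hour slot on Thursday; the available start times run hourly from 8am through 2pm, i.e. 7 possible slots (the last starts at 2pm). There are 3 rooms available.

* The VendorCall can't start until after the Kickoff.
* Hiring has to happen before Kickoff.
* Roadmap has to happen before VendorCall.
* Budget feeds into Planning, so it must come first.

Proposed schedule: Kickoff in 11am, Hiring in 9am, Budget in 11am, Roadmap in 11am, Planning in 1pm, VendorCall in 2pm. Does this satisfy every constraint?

Yes, all constraints hold

Roadmap has to happen before VendorCall — holds.
The VendorCall can't start until after the Kickoff — holds.
There are 3 rooms available — holds.
Hiring has to happen before Kickoff — holds.
Budget feeds into Planning, so it must come first — holds.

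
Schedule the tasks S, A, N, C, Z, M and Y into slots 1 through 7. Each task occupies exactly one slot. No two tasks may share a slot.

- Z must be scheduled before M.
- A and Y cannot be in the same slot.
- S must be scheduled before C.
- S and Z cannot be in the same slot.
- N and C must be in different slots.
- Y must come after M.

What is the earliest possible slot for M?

Precedence pushes M to at least 2; downstream work caps M at 6.
M at 2 is achievable: C -> 4, S -> 3, M -> 2, Y -> 5, A -> 6, N -> 7, Z -> 1.

2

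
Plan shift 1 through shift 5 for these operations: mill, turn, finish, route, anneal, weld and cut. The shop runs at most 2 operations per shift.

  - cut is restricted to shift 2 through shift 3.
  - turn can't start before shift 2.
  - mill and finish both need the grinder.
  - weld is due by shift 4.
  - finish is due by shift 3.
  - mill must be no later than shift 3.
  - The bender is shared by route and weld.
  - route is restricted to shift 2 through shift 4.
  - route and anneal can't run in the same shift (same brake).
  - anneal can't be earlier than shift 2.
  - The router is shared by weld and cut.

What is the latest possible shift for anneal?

Anneal is available from shift 2.
anneal at shift 5 is achievable: turn in shift 3, anneal in shift 5, route in shift 3, weld in shift 1, cut in shift 2, finish in shift 2, mill in shift 1.

shift 5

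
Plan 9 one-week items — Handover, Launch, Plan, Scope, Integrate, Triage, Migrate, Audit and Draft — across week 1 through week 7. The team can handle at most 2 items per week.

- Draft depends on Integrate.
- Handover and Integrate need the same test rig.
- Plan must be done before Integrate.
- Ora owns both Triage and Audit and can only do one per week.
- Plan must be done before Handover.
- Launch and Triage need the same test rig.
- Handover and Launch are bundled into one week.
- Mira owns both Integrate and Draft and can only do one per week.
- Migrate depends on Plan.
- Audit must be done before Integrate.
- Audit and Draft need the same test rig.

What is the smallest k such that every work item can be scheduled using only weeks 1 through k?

The precedence chain requires at least 3 distinct weeks.
With at most 2 per week and 9 work items, at least 5 weeks are needed.
5 works (last occupied week: week 5): for example Draft in week 4, Scope in week 4, Handover in week 3, Audit in week 1, Integrate in week 2, Launch in week 3, Triage in week 5, Plan in week 1, Migrate in week 2.

5 weeks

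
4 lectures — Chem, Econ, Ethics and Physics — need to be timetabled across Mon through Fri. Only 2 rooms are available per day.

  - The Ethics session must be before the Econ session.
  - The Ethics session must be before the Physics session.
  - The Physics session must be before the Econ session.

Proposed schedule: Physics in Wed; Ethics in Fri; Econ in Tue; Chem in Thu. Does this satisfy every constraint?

Invalid. The Ethics session must be before the Econ session.

The Physics session must be before the Econ session — violated.
The Ethics session must be before the Physics session — violated.
The Ethics session must be before the Econ session — violated.
Only 2 rooms are available per day — holds.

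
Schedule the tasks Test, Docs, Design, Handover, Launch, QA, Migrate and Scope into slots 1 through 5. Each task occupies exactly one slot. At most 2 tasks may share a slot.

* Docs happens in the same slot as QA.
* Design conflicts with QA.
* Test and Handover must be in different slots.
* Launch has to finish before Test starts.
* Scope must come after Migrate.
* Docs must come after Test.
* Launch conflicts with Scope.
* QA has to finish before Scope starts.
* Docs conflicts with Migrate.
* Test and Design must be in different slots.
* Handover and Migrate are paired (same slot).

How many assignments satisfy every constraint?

Splitting on Test: it can be 2 (4), 3 (4). Listing each branch's schedules as (Docs, Design, Handover, Launch, QA, Migrate, Scope):
Test=2: (3,1,4,1,3,4,5) (3,5,4,1,3,4,5) (4,1,3,1,4,3,5) (4,5,3,1,4,3,5) — 4.
Test=3: (4,1,2,1,4,2,5) (4,2,1,2,4,1,5) (4,5,1,2,4,1,5) (4,5,2,1,4,2,5) — 4.
Summing: 4 + 4 = 8.

8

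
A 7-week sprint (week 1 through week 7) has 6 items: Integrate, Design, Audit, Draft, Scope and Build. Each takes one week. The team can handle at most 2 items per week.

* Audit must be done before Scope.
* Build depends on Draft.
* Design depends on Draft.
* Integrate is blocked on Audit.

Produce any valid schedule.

Design in week 2, Scope in week 3, Draft in week 1, Audit in week 1, Build in week 3, Integrate in week 2

Checking: Draft(week 1) before Build(week 3); Audit(week 1) before Scope(week 3); Draft(week 1) before Design(week 2); Audit(week 1) before Integrate(week 2); max 2 per week (cap 2).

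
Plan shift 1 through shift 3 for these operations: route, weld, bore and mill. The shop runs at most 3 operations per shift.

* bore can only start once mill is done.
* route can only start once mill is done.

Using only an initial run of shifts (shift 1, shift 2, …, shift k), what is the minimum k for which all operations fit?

2

The precedence chain requires at least 2 distinct shifts.
With at most 3 per shift and 4 operations, at least 2 shifts are needed.
2 works (last occupied shift: shift 2): for example bore in shift 2; route in shift 2; weld in shift 1; mill in shift 1.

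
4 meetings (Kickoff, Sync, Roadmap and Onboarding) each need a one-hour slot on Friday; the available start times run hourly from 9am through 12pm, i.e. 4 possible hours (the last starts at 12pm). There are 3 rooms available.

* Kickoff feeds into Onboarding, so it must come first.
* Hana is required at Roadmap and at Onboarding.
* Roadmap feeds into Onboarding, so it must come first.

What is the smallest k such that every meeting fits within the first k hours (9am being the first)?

The precedence chain requires at least 2 distinct hours.
With at most 3 per hour and 4 meetings, at least 2 hours are needed.
2 works (last occupied hour: 10am): for example Onboarding=10am; Roadmap=9am; Kickoff=9am; Sync=9am.

2 hours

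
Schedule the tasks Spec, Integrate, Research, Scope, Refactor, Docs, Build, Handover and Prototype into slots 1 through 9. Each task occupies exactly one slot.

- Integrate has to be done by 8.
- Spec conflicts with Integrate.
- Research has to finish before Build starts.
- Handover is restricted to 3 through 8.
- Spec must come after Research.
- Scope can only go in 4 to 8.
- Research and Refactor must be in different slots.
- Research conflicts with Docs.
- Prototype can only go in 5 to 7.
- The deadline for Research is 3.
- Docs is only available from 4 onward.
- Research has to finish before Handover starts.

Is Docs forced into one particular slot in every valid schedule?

Docs can be 4 (e.g. Scope in 4; Spec in 2; Integrate in 1; Prototype in 5; Handover in 3; Refactor in 2; Build in 2; Docs in 4; Research in 1) or 5 (e.g. Scope=4; Research=1; Integrate=1; Prototype=5; Refactor=2; Spec=2; Build=2; Handover=3; Docs=5).

No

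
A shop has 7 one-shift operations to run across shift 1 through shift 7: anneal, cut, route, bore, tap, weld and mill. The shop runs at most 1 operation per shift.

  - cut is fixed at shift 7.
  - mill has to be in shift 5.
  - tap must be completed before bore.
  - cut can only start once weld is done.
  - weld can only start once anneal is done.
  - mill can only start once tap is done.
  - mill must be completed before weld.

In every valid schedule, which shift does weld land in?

mill is fixed at shift 5 and must come before weld, so weld is at least shift 6.
cut is fixed at shift 7 and must come after weld, so weld is at most shift 6.
So weld must be shift 6.

shift 6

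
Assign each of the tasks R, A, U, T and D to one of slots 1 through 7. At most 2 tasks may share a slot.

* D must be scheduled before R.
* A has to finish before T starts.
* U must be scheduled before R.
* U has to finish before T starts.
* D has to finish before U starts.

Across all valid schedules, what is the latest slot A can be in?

Downstream work caps A at 6.
A at 6 is achievable: A=6, T=7, R=3, D=1, U=2.

6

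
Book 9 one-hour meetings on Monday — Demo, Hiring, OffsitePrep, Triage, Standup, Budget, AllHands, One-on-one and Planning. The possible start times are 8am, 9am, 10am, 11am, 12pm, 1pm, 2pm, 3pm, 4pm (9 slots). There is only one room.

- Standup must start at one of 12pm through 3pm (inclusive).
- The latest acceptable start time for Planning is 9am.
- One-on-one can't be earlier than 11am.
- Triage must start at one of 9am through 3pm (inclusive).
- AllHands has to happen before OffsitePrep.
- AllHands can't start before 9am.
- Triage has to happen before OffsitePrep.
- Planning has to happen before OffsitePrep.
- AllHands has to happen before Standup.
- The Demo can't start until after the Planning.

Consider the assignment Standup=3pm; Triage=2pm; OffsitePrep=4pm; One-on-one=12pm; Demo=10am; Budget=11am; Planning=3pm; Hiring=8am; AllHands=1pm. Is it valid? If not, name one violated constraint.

One-on-one can't be earlier than 11am — holds.
AllHands has to happen before Standup — holds.
Triage has to happen before OffsitePrep — holds.
The Demo can't start until after the Planning — violated.
Planning has to happen before OffsitePrep — holds.
The latest acceptable start time for Planning is 9am — violated.
There is only one room — violated.
Standup must start at one of 12pm through 3pm (inclusive) — holds.
Triage must start at one of 9am through 3pm (inclusive) — holds.
AllHands can't start before 9am — holds.
AllHands has to happen before OffsitePrep — holds.

No. The latest acceptable start time for Planning is 9am is not satisfied.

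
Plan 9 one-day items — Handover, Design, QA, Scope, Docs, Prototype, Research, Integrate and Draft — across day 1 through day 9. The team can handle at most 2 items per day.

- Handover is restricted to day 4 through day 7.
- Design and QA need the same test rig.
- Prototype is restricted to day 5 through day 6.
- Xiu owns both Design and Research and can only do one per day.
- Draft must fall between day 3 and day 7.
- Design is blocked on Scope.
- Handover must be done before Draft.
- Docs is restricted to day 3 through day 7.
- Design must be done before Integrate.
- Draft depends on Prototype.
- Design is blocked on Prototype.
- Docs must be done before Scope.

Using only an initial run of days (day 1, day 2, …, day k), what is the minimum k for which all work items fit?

7 days

The precedence chain requires at least 4 distinct days.
With at most 2 per day and 9 work items, at least 5 days are needed.
Propagating the time windows through the other constraints, Integrate can't land before day 7, so the schedule must run through at least day 7.
7 works (last occupied day: day 7): for example Design in day 6; Prototype in day 5; Docs in day 3; Scope in day 4; Integrate in day 7; QA in day 1; Draft in day 6; Handover in day 4; Research in day 1.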